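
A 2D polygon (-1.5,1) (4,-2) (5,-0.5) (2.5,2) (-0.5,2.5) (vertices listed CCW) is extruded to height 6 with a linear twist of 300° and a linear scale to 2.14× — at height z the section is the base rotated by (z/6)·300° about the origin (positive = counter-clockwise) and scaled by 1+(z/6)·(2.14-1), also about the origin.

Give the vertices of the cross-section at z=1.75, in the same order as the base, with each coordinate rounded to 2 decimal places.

Cross-section at z=1.75: (-1.42,-1.94) (2.89,5.21) (0.96,6.63) (-2.52,3.44) (-3.36,-0.52)

t = z/height = 1.75/6 = 0.291667
s = 1 + (scale-1)·z/height = 1 + (2.14-1)·1.75/6 = 1.332500
θ = twist·z/height = 300°·1.75/6 = 87.5000° = 1.527163 rad
cos θ = 0.043619, sin θ = 0.999048 (intermediates below are computed at full precision and shown rounded to 5 d.p.)
v1: (-1.5,1) → rotate → (-1.06448,-1.45495) → ×s → (-1.41842,-1.93872) → (-1.42,-1.94)
v2: (4,-2) → rotate → (2.17257,3.90895) → ×s → (2.89495,5.20868) → (2.89,5.21)
v3: (5,-0.5) → rotate → (0.71762,4.97343) → ×s → (0.95623,6.62710) → (0.96,6.63)
v4: (2.5,2) → rotate → (-1.88905,2.58486) → ×s → (-2.51716,3.44433) → (-2.52,3.44)
v5: (-0.5,2.5) → rotate → (-2.51943,-0.39048) → ×s → (-3.35714,-0.52031) → (-3.36,-0.52)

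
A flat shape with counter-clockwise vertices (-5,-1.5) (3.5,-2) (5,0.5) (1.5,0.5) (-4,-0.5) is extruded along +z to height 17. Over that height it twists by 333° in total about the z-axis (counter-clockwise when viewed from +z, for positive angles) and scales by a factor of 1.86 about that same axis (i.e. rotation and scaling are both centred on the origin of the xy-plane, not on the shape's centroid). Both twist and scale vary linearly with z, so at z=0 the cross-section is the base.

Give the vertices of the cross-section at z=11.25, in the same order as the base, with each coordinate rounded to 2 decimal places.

Cross-section at z=11.25: (4.45,6.87) (-6.22,-1.17) (-5.47,-5.68) (-1.29,-2.12) (4.27,4.66)

t = z/height = 11.25/17 = 0.661765
s = 1 + (scale-1)·z/height = 1 + (1.86-1)·11.25/17 = 1.569118
θ = twist·z/height = 333°·11.25/17 = 220.3676° = 3.846141 rad
cos θ = -0.761904, sin θ = -0.647690 (intermediates below are computed at full precision and shown rounded to 5 d.p.)
v1: (-5,-1.5) → rotate → (2.83799,4.38131) → ×s → (4.45313,6.87478) → (4.45,6.87)
v2: (3.5,-2) → rotate → (-3.96204,-0.74311) → ×s → (-6.21691,-1.16602) → (-6.22,-1.17)
v3: (5,0.5) → rotate → (-3.48568,-3.61940) → ×s → (-5.46944,-5.67927) → (-5.47,-5.68)
v4: (1.5,0.5) → rotate → (-0.81901,-1.35249) → ×s → (-1.28513,-2.12221) → (-1.29,-2.12)
v5: (-4,-0.5) → rotate → (2.72377,2.97171) → ×s → (4.27392,4.66296) → (4.27,4.66)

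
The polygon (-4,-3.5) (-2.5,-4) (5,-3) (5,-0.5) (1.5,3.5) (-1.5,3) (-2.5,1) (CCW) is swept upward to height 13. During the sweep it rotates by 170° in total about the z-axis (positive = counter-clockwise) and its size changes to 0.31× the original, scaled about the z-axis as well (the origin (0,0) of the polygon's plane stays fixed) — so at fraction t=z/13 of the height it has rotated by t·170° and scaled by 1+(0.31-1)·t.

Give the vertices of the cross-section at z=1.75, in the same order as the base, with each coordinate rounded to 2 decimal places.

Cross-section at z=1.75: (-2.11,-4.34) (-0.68,-4.22) (5.24,-0.74) (4.35,1.35) (0.02,3.45) (-2.31,1.98) (-2.44,-0.05)

t = z/height = 1.75/13 = 0.134615
s = 1 + (scale-1)·z/height = 1 + (0.31-1)·1.75/13 = 0.907115
θ = twist·z/height = 170°·1.75/13 = 22.8846° = 0.399412 rad
cos θ = 0.921290, sin θ = 0.388877 (intermediates below are computed at full precision and shown rounded to 5 d.p.)
v1: (-4,-3.5) → rotate → (-2.32409,-4.78002) → ×s → (-2.10822,-4.33603) → (-2.11,-4.34)
v2: (-2.5,-4) → rotate → (-0.74772,-4.65735) → ×s → (-0.67827,-4.22475) → (-0.68,-4.22)
v3: (5,-3) → rotate → (5.77308,-0.81949) → ×s → (5.23685,-0.74337) → (5.24,-0.74)
v4: (5,-0.5) → rotate → (4.80089,1.48374) → ×s → (4.35496,1.34592) → (4.35,1.35)
v5: (1.5,3.5) → rotate → (0.02087,3.80783) → ×s → (0.01893,3.45414) → (0.02,3.45)
v6: (-1.5,3) → rotate → (-2.54856,2.18055) → ×s → (-2.31184,1.97801) → (-2.31,1.98)
v7: (-2.5,1) → rotate → (-2.69210,-0.05090) → ×s → (-2.44205,-0.04617) → (-2.44,-0.05)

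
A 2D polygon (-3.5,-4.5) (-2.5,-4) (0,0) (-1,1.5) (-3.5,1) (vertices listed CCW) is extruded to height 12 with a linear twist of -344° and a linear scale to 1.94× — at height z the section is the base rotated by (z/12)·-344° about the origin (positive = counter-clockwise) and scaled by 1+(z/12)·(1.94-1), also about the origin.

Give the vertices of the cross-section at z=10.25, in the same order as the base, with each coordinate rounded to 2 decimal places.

Cross-section at z=10.25: (4.87,-9.05) (4.78,-7.04) (0.00,0.00) (-3.20,-0.56) (-4.20,-5.04)

t = z/height = 10.25/12 = 0.854167
s = 1 + (scale-1)·z/height = 1 + (1.94-1)·10.25/12 = 1.802917
θ = twist·z/height = -344°·10.25/12 = -293.8333° = -5.128359 rad
cos θ = 0.404078, sin θ = 0.914725 (intermediates below are computed at full precision and shown rounded to 5 d.p.)
v1: (-3.5,-4.5) → rotate → (2.70199,-5.01989) → ×s → (4.87146,-9.05044) → (4.87,-9.05)
v2: (-2.5,-4) → rotate → (2.64871,-3.90312) → ×s → (4.77539,-7.03700) → (4.78,-7.04)
v3: (0,0) → rotate → (0.00000,0.00000) → ×s → (0.00000,0.00000) → (0.00,0.00)
v4: (-1,1.5) → rotate → (-1.77616,-0.30861) → ×s → (-3.20228,-0.55640) → (-3.20,-0.56)
v5: (-3.5,1) → rotate → (-2.32900,-2.79746) → ×s → (-4.19899,-5.04359) → (-4.20,-5.04)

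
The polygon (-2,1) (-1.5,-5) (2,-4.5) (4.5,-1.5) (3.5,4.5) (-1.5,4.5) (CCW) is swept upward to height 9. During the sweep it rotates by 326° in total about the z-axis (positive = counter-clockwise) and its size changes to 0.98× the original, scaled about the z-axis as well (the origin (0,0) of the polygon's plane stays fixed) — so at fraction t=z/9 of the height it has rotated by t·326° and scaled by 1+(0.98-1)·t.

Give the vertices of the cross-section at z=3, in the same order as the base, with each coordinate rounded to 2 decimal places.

t = z/height = 3/9 = 0.333333
s = 1 + (scale-1)·z/height = 1 + (0.98-1)·3/9 = 0.993333
θ = twist·z/height = 326°·3/9 = 108.6667° = 1.896591 rad
cos θ = -0.320062, sin θ = 0.947397 (intermediates below are computed at full precision and shown rounded to 5 d.p.)
v1: (-2,1) → rotate → (-0.30727,-2.21486) → ×s → (-0.30522,-2.20009) → (-0.31,-2.20)
v2: (-1.5,-5) → rotate → (5.21708,0.17921) → ×s → (5.18230,0.17802) → (5.18,0.18)
v3: (2,-4.5) → rotate → (3.62316,3.33507) → ×s → (3.59901,3.31284) → (3.60,3.31)
v4: (4.5,-1.5) → rotate → (-0.01918,4.74338) → ×s → (-0.01906,4.71176) → (-0.02,4.71)
v5: (3.5,4.5) → rotate → (-5.38350,1.87561) → ×s → (-5.34761,1.86311) → (-5.35,1.86)
v6: (-1.5,4.5) → rotate → (-3.78319,-2.86137) → ×s → (-3.75797,-2.84230) → (-3.76,-2.84)

Cross-section at z=3: (-0.31,-2.20) (5.18,0.18) (3.60,3.31) (-0.02,4.71) (-5.35,1.86) (-3.76,-2.84)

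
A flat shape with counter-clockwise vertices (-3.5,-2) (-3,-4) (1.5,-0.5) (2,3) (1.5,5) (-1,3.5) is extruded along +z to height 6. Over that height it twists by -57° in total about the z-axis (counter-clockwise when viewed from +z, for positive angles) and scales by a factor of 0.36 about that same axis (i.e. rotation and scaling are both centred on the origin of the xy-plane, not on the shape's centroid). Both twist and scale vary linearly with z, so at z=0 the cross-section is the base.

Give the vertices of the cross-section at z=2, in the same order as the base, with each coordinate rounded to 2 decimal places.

Cross-section at z=2: (-3.12,-0.59) (-3.26,-2.21) (0.99,-0.76) (2.26,1.72) (2.40,3.33) (0.15,2.86)

t = z/height = 2/6 = 0.333333
s = 1 + (scale-1)·z/height = 1 + (0.36-1)·2/6 = 0.786667
θ = twist·z/height = -57°·2/6 = -19.0000° = -0.331613 rad
cos θ = 0.945519, sin θ = -0.325568 (intermediates below are computed at full precision and shown rounded to 5 d.p.)
v1: (-3.5,-2) → rotate → (-3.96045,-0.75155) → ×s → (-3.11556,-0.59122) → (-3.12,-0.59)
v2: (-3,-4) → rotate → (-4.13883,-2.80537) → ×s → (-3.25588,-2.20689) → (-3.26,-2.21)
v3: (1.5,-0.5) → rotate → (1.25549,-0.96111) → ×s → (0.98766,-0.75607) → (0.99,-0.76)
v4: (2,3) → rotate → (2.86774,2.18542) → ×s → (2.25596,1.71920) → (2.26,1.72)
v5: (1.5,5) → rotate → (3.04612,4.23924) → ×s → (2.39628,3.33487) → (2.40,3.33)
v6: (-1,3.5) → rotate → (0.19397,3.63488) → ×s → (0.15259,2.85944) → (0.15,2.86)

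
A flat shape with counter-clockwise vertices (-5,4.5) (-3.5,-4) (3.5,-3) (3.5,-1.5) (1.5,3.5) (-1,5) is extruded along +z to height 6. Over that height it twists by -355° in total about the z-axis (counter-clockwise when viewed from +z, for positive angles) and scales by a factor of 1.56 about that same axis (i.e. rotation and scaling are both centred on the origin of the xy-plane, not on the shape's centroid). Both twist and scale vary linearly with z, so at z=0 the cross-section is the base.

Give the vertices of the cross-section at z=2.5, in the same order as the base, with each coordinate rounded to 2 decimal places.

Cross-section at z=2.5: (8.17,-1.43) (1.04,6.47) (-5.62,0.84) (-4.64,-0.73) (0.73,-4.64) (4.32,-4.57)

t = z/height = 2.5/6 = 0.416667
s = 1 + (scale-1)·z/height = 1 + (1.56-1)·2.5/6 = 1.233333
θ = twist·z/height = -355°·2.5/6 = -147.9167° = -2.581633 rad
cos θ = -0.847276, sin θ = -0.531152 (intermediates below are computed at full precision and shown rounded to 5 d.p.)
v1: (-5,4.5) → rotate → (6.62657,-1.15698) → ×s → (8.17277,-1.42695) → (8.17,-1.43)
v2: (-3.5,-4) → rotate → (0.84086,5.24814) → ×s → (1.03706,6.47270) → (1.04,6.47)
v3: (3.5,-3) → rotate → (-4.55892,0.68280) → ×s → (-5.62267,0.84212) → (-5.62,0.84)
v4: (3.5,-1.5) → rotate → (-3.76220,-0.58812) → ×s → (-4.64004,-0.72535) → (-4.64,-0.73)
v5: (1.5,3.5) → rotate → (0.58812,-3.76220) → ×s → (0.72535,-4.64004) → (0.73,-4.64)
v6: (-1,5) → rotate → (3.50304,-3.70523) → ×s → (4.32041,-4.56978) → (4.32,-4.57)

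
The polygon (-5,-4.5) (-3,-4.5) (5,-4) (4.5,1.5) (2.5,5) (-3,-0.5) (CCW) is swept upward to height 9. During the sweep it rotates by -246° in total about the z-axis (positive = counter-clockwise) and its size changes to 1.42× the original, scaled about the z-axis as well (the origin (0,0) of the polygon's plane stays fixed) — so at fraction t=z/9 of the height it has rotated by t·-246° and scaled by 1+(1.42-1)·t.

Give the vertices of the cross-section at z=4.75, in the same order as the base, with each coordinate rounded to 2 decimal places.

t = z/height = 4.75/9 = 0.527778
s = 1 + (scale-1)·z/height = 1 + (1.42-1)·4.75/9 = 1.221667
θ = twist·z/height = -246°·4.75/9 = -129.8333° = -2.266019 rad
cos θ = -0.640557, sin θ = -0.767911 (intermediates below are computed at full precision and shown rounded to 5 d.p.)
v1: (-5,-4.5) → rotate → (-0.25282,6.72206) → ×s → (-0.30886,8.21212) → (-0.31,8.21)
v2: (-3,-4.5) → rotate → (-1.53393,5.18624) → ×s → (-1.87395,6.33585) → (-1.87,6.34)
v3: (5,-4) → rotate → (-6.27443,-1.27733) → ×s → (-7.66526,-1.56047) → (-7.67,-1.56)
v4: (4.5,1.5) → rotate → (-1.73064,-4.41643) → ×s → (-2.11426,-5.39541) → (-2.11,-5.40)
v5: (2.5,5) → rotate → (2.23816,-5.12256) → ×s → (2.73429,-6.25806) → (2.73,-6.26)
v6: (-3,-0.5) → rotate → (1.53771,2.62401) → ×s → (1.87857,3.20567) → (1.88,3.21)

Cross-section at z=4.75: (-0.31,8.21) (-1.87,6.34) (-7.67,-1.56) (-2.11,-5.40) (2.73,-6.26) (1.88,3.21)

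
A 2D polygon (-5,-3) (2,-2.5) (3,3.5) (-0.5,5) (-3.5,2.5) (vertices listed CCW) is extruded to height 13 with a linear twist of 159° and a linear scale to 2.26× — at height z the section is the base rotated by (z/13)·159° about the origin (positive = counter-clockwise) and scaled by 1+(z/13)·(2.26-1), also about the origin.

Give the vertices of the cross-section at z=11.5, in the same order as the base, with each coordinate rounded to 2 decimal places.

t = z/height = 11.5/13 = 0.884615
s = 1 + (scale-1)·z/height = 1 + (2.26-1)·11.5/13 = 2.114615
θ = twist·z/height = 159°·11.5/13 = 140.6538° = 2.454873 rad
cos θ = -0.773330, sin θ = 0.634004 (intermediates below are computed at full precision and shown rounded to 5 d.p.)
v1: (-5,-3) → rotate → (5.76866,-0.85003) → ×s → (12.19850,-1.79749) → (12.20,-1.80)
v2: (2,-2.5) → rotate → (0.03835,3.20133) → ×s → (0.08110,6.76959) → (0.08,6.77)
v3: (3,3.5) → rotate → (-4.53900,-0.80464) → ×s → (-9.59825,-1.70151) → (-9.60,-1.70)
v4: (-0.5,5) → rotate → (-2.78336,-4.18365) → ×s → (-5.88573,-8.84681) → (-5.89,-8.85)
v5: (-3.5,2.5) → rotate → (1.12164,-4.15234) → ×s → (2.37185,-8.78060) → (2.37,-8.78)

Cross-section at z=11.5: (12.20,-1.80) (0.08,6.77) (-9.60,-1.70) (-5.89,-8.85) (2.37,-8.78)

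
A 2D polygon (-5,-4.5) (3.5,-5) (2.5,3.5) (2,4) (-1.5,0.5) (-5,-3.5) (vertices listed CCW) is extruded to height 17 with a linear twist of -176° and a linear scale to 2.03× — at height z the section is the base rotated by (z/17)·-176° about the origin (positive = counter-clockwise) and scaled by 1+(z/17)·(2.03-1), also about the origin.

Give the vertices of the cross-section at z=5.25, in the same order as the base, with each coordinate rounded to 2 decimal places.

t = z/height = 5.25/17 = 0.308824
s = 1 + (scale-1)·z/height = 1 + (2.03-1)·5.25/17 = 1.318088
θ = twist·z/height = -176°·5.25/17 = -54.3529° = -0.948638 rad
cos θ = 0.582791, sin θ = -0.812622 (intermediates below are computed at full precision and shown rounded to 5 d.p.)
v1: (-5,-4.5) → rotate → (-6.57075,1.44055) → ×s → (-8.66083,1.89878) → (-8.66,1.90)
v2: (3.5,-5) → rotate → (-2.02334,-5.75813) → ×s → (-2.66695,-7.58973) → (-2.67,-7.59)
v3: (2.5,3.5) → rotate → (4.30115,0.00821) → ×s → (5.66930,0.01082) → (5.67,0.01)
v4: (2,4) → rotate → (4.41607,0.70592) → ×s → (5.82077,0.93046) → (5.82,0.93)
v5: (-1.5,0.5) → rotate → (-0.46787,1.51033) → ×s → (-0.61670,1.99075) → (-0.62,1.99)
v6: (-5,-3.5) → rotate → (-5.75813,2.02334) → ×s → (-7.58973,2.66695) → (-7.59,2.67)

Cross-section at z=5.25: (-8.66,1.90) (-2.67,-7.59) (5.67,0.01) (5.82,0.93) (-0.62,1.99) (-7.59,2.67)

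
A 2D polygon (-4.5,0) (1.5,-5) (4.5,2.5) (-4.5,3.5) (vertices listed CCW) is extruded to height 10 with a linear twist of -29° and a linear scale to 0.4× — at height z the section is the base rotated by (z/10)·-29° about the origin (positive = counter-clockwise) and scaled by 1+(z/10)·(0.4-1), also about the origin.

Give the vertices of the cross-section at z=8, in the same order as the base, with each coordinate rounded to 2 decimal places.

t = z/height = 8/10 = 0.8
s = 1 + (scale-1)·z/height = 1 + (0.4-1)·8/10 = 0.520000
θ = twist·z/height = -29°·8/10 = -23.2000° = -0.404916 rad
cos θ = 0.919135, sin θ = -0.393942 (intermediates below are computed at full precision and shown rounded to 5 d.p.)
v1: (-4.5,0) → rotate → (-4.13611,1.77274) → ×s → (-2.15078,0.92182) → (-2.15,0.92)
v2: (1.5,-5) → rotate → (-0.59101,-5.18659) → ×s → (-0.30732,-2.69703) → (-0.31,-2.70)
v3: (4.5,2.5) → rotate → (5.12096,0.52510) → ×s → (2.66290,0.27305) → (2.66,0.27)
v4: (-4.5,3.5) → rotate → (-2.75731,4.98971) → ×s → (-1.43380,2.59465) → (-1.43,2.59)

Cross-section at z=8: (-2.15,0.92) (-0.31,-2.70) (2.66,0.27) (-1.43,2.59)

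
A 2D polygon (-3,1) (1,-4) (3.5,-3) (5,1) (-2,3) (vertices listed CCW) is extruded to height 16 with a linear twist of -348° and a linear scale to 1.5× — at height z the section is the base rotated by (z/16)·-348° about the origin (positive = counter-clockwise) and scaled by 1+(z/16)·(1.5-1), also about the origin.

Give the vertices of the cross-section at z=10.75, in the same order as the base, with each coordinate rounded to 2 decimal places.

t = z/height = 10.75/16 = 0.671875
s = 1 + (scale-1)·z/height = 1 + (1.5-1)·10.75/16 = 1.335938
θ = twist·z/height = -348°·10.75/16 = -233.8125° = -4.080798 rad
cos θ = -0.590430, sin θ = 0.807089 (intermediates below are computed at full precision and shown rounded to 5 d.p.)
v1: (-3,1) → rotate → (0.96420,-3.01170) → ×s → (1.28811,-4.02344) → (1.29,-4.02)
v2: (1,-4) → rotate → (2.63793,3.16881) → ×s → (3.52411,4.23333) → (3.52,4.23)
v3: (3.5,-3) → rotate → (0.35476,4.59610) → ×s → (0.47394,6.14010) → (0.47,6.14)
v4: (5,1) → rotate → (-3.75924,3.44502) → ×s → (-5.02211,4.60233) → (-5.02,4.60)
v5: (-2,3) → rotate → (-1.24041,-3.38547) → ×s → (-1.65711,-4.52277) → (-1.66,-4.52)

Cross-section at z=10.75: (1.29,-4.02) (3.52,4.23) (0.47,6.14) (-5.02,4.60) (-1.66,-4.52)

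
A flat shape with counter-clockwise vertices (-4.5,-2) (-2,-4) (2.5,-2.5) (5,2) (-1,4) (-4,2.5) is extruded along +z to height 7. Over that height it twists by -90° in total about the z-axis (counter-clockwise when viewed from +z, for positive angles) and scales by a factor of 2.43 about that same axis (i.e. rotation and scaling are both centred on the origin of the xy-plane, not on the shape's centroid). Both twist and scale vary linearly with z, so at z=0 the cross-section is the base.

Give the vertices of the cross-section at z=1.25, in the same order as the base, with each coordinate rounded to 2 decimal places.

Cross-section at z=1.25: (-6.12,-0.85) (-3.80,-4.13) (2.15,-3.88) (6.73,0.67) (0.18,5.17) (-3.96,4.41)

t = z/height = 1.25/7 = 0.178571
s = 1 + (scale-1)·z/height = 1 + (2.43-1)·1.25/7 = 1.255357
θ = twist·z/height = -90°·1.25/7 = -16.0714° = -0.280499 rad
cos θ = 0.960917, sin θ = -0.276836 (intermediates below are computed at full precision and shown rounded to 5 d.p.)
v1: (-4.5,-2) → rotate → (-4.87780,-0.67607) → ×s → (-6.12338,-0.84872) → (-6.12,-0.85)
v2: (-2,-4) → rotate → (-3.02918,-3.29000) → ×s → (-3.80270,-4.13012) → (-3.80,-4.13)
v3: (2.5,-2.5) → rotate → (1.71020,-3.09438) → ×s → (2.14692,-3.88455) → (2.15,-3.88)
v4: (5,2) → rotate → (5.35826,0.53766) → ×s → (6.72653,0.67495) → (6.73,0.67)
v5: (-1,4) → rotate → (0.14642,4.12050) → ×s → (0.18382,5.17271) → (0.18,5.17)
v6: (-4,2.5) → rotate → (-3.15158,3.50964) → ×s → (-3.95636,4.40585) → (-3.96,4.41)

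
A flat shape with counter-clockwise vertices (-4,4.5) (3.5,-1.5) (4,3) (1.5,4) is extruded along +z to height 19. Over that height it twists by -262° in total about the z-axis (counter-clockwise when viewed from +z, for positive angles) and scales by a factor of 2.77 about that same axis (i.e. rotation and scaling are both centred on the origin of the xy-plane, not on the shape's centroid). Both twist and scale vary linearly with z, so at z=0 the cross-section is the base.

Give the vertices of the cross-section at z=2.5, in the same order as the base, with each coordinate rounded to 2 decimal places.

t = z/height = 2.5/19 = 0.131579
s = 1 + (scale-1)·z/height = 1 + (2.77-1)·2.5/19 = 1.232895
θ = twist·z/height = -262°·2.5/19 = -34.4737° = -0.601679 rad
cos θ = 0.824386, sin θ = -0.566028 (intermediates below are computed at full precision and shown rounded to 5 d.p.)
v1: (-4,4.5) → rotate → (-0.75042,5.97385) → ×s → (-0.92519,7.36513) → (-0.93,7.37)
v2: (3.5,-1.5) → rotate → (2.03631,-3.21768) → ×s → (2.51056,-3.96706) → (2.51,-3.97)
v3: (4,3) → rotate → (4.99563,0.20905) → ×s → (6.15908,0.25773) → (6.16,0.26)
v4: (1.5,4) → rotate → (3.50069,2.44850) → ×s → (4.31598,3.01875) → (4.32,3.02)

Cross-section at z=2.5: (-0.93,7.37) (2.51,-3.97) (6.16,0.26) (4.32,3.02)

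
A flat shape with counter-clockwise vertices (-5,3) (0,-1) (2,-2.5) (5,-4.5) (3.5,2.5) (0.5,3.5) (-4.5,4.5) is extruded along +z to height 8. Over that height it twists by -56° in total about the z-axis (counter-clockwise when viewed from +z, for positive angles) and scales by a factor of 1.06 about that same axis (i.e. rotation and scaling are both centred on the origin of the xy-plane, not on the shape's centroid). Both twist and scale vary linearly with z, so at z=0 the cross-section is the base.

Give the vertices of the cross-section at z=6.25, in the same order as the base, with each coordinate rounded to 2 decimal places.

t = z/height = 6.25/8 = 0.78125
s = 1 + (scale-1)·z/height = 1 + (1.06-1)·6.25/8 = 1.046875
θ = twist·z/height = -56°·6.25/8 = -43.7500° = -0.763582 rad
cos θ = 0.722364, sin θ = -0.691513 (intermediates below are computed at full precision and shown rounded to 5 d.p.)
v1: (-5,3) → rotate → (-1.53728,5.62466) → ×s → (-1.60934,5.88831) → (-1.61,5.89)
v2: (0,-1) → rotate → (-0.69151,-0.72236) → ×s → (-0.72393,-0.75622) → (-0.72,-0.76)
v3: (2,-2.5) → rotate → (-0.28405,-3.18894) → ×s → (-0.29737,-3.33842) → (-0.30,-3.34)
v4: (5,-4.5) → rotate → (0.50001,-6.70820) → ×s → (0.52345,-7.02265) → (0.52,-7.02)
v5: (3.5,2.5) → rotate → (4.25706,-0.61439) → ×s → (4.45661,-0.64319) → (4.46,-0.64)
v6: (0.5,3.5) → rotate → (2.78148,2.18252) → ×s → (2.91186,2.28482) → (2.91,2.28)
v7: (-4.5,4.5) → rotate → (-0.13883,6.36245) → ×s → (-0.14534,6.66069) → (-0.15,6.66)

Cross-section at z=6.25: (-1.61,5.89) (-0.72,-0.76) (-0.30,-3.34) (0.52,-7.02) (4.46,-0.64) (2.91,2.28) (-0.15,6.66)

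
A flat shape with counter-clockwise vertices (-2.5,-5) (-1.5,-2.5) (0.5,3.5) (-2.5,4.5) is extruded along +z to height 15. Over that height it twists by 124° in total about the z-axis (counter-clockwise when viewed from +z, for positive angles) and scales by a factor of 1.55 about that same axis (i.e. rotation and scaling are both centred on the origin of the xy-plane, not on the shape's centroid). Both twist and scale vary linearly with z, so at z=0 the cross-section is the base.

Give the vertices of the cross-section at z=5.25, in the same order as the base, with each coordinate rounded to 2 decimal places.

Cross-section at z=5.25: (1.93,-6.38) (0.75,-3.40) (-2.43,3.44) (-5.85,1.85)

t = z/height = 5.25/15 = 0.35
s = 1 + (scale-1)·z/height = 1 + (1.55-1)·5.25/15 = 1.192500
θ = twist·z/height = 124°·5.25/15 = 43.4000° = 0.757473 rad
cos θ = 0.726575, sin θ = 0.687088 (intermediates below are computed at full precision and shown rounded to 5 d.p.)
v1: (-2.5,-5) → rotate → (1.61900,-5.35059) → ×s → (1.93066,-6.38058) → (1.93,-6.38)
v2: (-1.5,-2.5) → rotate → (0.62786,-2.84707) → ×s → (0.74872,-3.39513) → (0.75,-3.40)
v3: (0.5,3.5) → rotate → (-2.04152,2.88656) → ×s → (-2.43451,3.44222) → (-2.43,3.44)
v4: (-2.5,4.5) → rotate → (-4.90833,1.55187) → ×s → (-5.85318,1.85060) → (-5.85,1.85)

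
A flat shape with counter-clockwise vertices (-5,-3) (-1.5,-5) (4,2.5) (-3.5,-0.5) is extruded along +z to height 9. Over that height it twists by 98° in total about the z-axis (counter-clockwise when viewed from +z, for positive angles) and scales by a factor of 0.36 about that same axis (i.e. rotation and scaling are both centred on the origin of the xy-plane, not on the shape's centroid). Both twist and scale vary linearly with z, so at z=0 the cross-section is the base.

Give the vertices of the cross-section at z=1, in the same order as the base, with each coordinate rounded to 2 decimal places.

t = z/height = 1/9 = 0.111111
s = 1 + (scale-1)·z/height = 1 + (0.36-1)·1/9 = 0.928889
θ = twist·z/height = 98°·1/9 = 10.8889° = 0.190047 rad
cos θ = 0.981995, sin θ = 0.188905 (intermediates below are computed at full precision and shown rounded to 5 d.p.)
v1: (-5,-3) → rotate → (-4.34326,-3.89051) → ×s → (-4.03441,-3.61385) → (-4.03,-3.61)
v2: (-1.5,-5) → rotate → (-0.52847,-5.19333) → ×s → (-0.49089,-4.82403) → (-0.49,-4.82)
v3: (4,2.5) → rotate → (3.45572,3.21061) → ×s → (3.20998,2.98230) → (3.21,2.98)
v4: (-3.5,-0.5) → rotate → (-3.34253,-1.15217) → ×s → (-3.10484,-1.07023) → (-3.10,-1.07)

Cross-section at z=1: (-4.03,-3.61) (-0.49,-4.82) (3.21,2.98) (-3.10,-1.07)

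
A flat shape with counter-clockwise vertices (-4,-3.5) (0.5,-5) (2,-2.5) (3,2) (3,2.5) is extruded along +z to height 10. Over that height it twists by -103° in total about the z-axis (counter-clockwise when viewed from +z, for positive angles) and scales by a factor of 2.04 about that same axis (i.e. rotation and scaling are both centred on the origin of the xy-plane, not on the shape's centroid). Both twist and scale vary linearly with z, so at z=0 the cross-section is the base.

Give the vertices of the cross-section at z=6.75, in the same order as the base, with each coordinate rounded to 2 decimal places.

t = z/height = 6.75/10 = 0.675
s = 1 + (scale-1)·z/height = 1 + (2.04-1)·6.75/10 = 1.702000
θ = twist·z/height = -103°·6.75/10 = -69.5250° = -1.213440 rad
cos θ = 0.349799, sin θ = -0.936825 (intermediates below are computed at full precision and shown rounded to 5 d.p.)
v1: (-4,-3.5) → rotate → (-4.67808,2.52300) → ×s → (-7.96210,4.29415) → (-7.96,4.29)
v2: (0.5,-5) → rotate → (-4.50923,-2.21741) → ×s → (-7.67470,-3.77402) → (-7.67,-3.77)
v3: (2,-2.5) → rotate → (-1.64246,-2.74815) → ×s → (-2.79548,-4.67735) → (-2.80,-4.68)
v4: (3,2) → rotate → (2.92305,-2.11088) → ×s → (4.97502,-3.59271) → (4.98,-3.59)
v5: (3,2.5) → rotate → (3.39146,-1.93598) → ×s → (5.77226,-3.29503) → (5.77,-3.30)

Cross-section at z=6.75: (-7.96,4.29) (-7.67,-3.77) (-2.80,-4.68) (4.98,-3.59) (5.77,-3.30)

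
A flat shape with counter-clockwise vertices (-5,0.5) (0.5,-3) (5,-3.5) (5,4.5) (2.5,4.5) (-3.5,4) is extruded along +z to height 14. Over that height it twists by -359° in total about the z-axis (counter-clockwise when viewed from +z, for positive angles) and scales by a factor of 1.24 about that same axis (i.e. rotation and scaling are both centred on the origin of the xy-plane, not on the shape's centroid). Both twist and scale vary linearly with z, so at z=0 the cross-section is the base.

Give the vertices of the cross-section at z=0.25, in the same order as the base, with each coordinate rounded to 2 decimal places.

t = z/height = 0.25/14 = 0.0178571
s = 1 + (scale-1)·z/height = 1 + (1.24-1)·0.25/14 = 1.004286
θ = twist·z/height = -359°·0.25/14 = -6.4107° = -0.111888 rad
cos θ = 0.993747, sin θ = -0.111655 (intermediates below are computed at full precision and shown rounded to 5 d.p.)
v1: (-5,0.5) → rotate → (-4.91291,1.05515) → ×s → (-4.93396,1.05967) → (-4.93,1.06)
v2: (0.5,-3) → rotate → (0.16191,-3.03707) → ×s → (0.16260,-3.05008) → (0.16,-3.05)
v3: (5,-3.5) → rotate → (4.57794,-4.03639) → ×s → (4.59756,-4.05369) → (4.60,-4.05)
v4: (5,4.5) → rotate → (5.47118,3.91359) → ×s → (5.49463,3.93036) → (5.49,3.93)
v5: (2.5,4.5) → rotate → (2.98681,4.19272) → ×s → (2.99961,4.21069) → (3.00,4.21)
v6: (-3.5,4) → rotate → (-3.03150,4.36578) → ×s → (-3.04449,4.38449) → (-3.04,4.38)

Cross-section at z=0.25: (-4.93,1.06) (0.16,-3.05) (4.60,-4.05) (5.49,3.93) (3.00,4.21) (-3.04,4.38)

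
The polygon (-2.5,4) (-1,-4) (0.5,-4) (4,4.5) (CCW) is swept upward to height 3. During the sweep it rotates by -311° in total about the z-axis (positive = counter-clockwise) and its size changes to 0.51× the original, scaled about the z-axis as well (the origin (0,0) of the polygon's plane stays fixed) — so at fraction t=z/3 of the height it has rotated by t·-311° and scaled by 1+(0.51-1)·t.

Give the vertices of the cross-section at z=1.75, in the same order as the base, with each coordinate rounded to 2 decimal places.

t = z/height = 1.75/3 = 0.583333
s = 1 + (scale-1)·z/height = 1 + (0.51-1)·1.75/3 = 0.714167
θ = twist·z/height = -311°·1.75/3 = -181.4167° = -3.166318 rad
cos θ = -0.999694, sin θ = 0.024723 (intermediates below are computed at full precision and shown rounded to 5 d.p.)
v1: (-2.5,4) → rotate → (2.40034,-4.06058) → ×s → (1.71425,-2.89993) → (1.71,-2.90)
v2: (-1,-4) → rotate → (1.09859,3.97405) → ×s → (0.78457,2.83814) → (0.78,2.84)
v3: (0.5,-4) → rotate → (-0.40096,4.01114) → ×s → (-0.28635,2.86462) → (-0.29,2.86)
v4: (4,4.5) → rotate → (-4.11003,-4.39973) → ×s → (-2.93525,-3.14214) → (-2.94,-3.14)

Cross-section at z=1.75: (1.71,-2.90) (0.78,2.84) (-0.29,2.86) (-2.94,-3.14)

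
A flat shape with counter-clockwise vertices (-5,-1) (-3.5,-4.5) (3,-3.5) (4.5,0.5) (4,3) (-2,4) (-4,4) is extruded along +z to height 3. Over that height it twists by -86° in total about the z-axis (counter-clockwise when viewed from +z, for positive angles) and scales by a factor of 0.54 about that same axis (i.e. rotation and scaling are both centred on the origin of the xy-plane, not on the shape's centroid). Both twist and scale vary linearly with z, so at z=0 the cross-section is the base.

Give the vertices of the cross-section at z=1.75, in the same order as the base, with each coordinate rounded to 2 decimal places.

Cross-section at z=1.75: (-2.91,2.34) (-4.17,-0.14) (-0.56,-3.33) (2.39,-2.29) (3.56,-0.84) (1.31,3.00) (0.37,4.12)

t = z/height = 1.75/3 = 0.583333
s = 1 + (scale-1)·z/height = 1 + (0.54-1)·1.75/3 = 0.731667
θ = twist·z/height = -86°·1.75/3 = -50.1667° = -0.875574 rad
cos θ = 0.640557, sin θ = -0.767911 (intermediates below are computed at full precision and shown rounded to 5 d.p.)
v1: (-5,-1) → rotate → (-3.97069,3.19900) → ×s → (-2.90522,2.34060) → (-2.91,2.34)
v2: (-3.5,-4.5) → rotate → (-5.69755,-0.19482) → ×s → (-4.16871,-0.14254) → (-4.17,-0.14)
v3: (3,-3.5) → rotate → (-0.76602,-4.54568) → ×s → (-0.56047,-3.32592) → (-0.56,-3.33)
v4: (4.5,0.5) → rotate → (3.26646,-3.13532) → ×s → (2.38996,-2.29401) → (2.39,-2.29)
v5: (4,3) → rotate → (4.86596,-1.14997) → ×s → (3.56026,-0.84140) → (3.56,-0.84)
v6: (-2,4) → rotate → (1.79053,4.09805) → ×s → (1.31007,2.99841) → (1.31,3.00)
v7: (-4,4) → rotate → (0.50942,5.63387) → ×s → (0.37272,4.12212) → (0.37,4.12)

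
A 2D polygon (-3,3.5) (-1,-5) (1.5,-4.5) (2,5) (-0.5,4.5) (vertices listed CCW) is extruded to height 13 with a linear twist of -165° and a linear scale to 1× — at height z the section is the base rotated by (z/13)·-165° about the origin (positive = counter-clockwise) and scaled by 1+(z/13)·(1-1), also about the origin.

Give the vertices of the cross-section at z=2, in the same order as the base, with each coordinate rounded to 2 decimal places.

Cross-section at z=2: (-1.21,4.45) (-3.05,-4.09) (-0.57,-4.71) (3.95,3.66) (1.48,4.28)

t = z/height = 2/13 = 0.153846
s = 1 + (scale-1)·z/height = 1 + (1-1)·2/13 = 1.000000
θ = twist·z/height = -165°·2/13 = -25.3846° = -0.443045 rad
cos θ = 0.903450, sin θ = -0.428693 (intermediates below are computed at full precision and shown rounded to 5 d.p.)
v1: (-3,3.5) → rotate → (-1.20993,4.44815) → ×s → (-1.20993,4.44815) → (-1.21,4.45)
v2: (-1,-5) → rotate → (-3.04691,-4.08856) → ×s → (-3.04691,-4.08856) → (-3.05,-4.09)
v3: (1.5,-4.5) → rotate → (-0.57394,-4.70857) → ×s → (-0.57394,-4.70857) → (-0.57,-4.71)
v4: (2,5) → rotate → (3.95036,3.65987) → ×s → (3.95036,3.65987) → (3.95,3.66)
v5: (-0.5,4.5) → rotate → (1.47739,4.27987) → ×s → (1.47739,4.27987) → (1.48,4.28)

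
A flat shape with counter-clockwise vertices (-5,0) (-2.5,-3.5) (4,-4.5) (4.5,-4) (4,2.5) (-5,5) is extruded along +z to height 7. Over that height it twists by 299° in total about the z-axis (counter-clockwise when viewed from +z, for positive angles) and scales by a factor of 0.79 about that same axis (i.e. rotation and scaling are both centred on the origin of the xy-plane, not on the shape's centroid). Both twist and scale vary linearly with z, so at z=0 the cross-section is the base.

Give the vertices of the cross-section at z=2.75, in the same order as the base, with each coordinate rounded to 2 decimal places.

Cross-section at z=2.75: (2.12,-4.07) (3.91,-0.55) (1.97,5.16) (1.35,5.36) (-3.73,2.20) (-1.95,-6.19)

t = z/height = 2.75/7 = 0.392857
s = 1 + (scale-1)·z/height = 1 + (0.79-1)·2.75/7 = 0.917500
θ = twist·z/height = 299°·2.75/7 = 117.4643° = 2.050139 rad
cos θ = -0.461196, sin θ = 0.887298 (intermediates below are computed at full precision and shown rounded to 5 d.p.)
v1: (-5,0) → rotate → (2.30598,-4.43649) → ×s → (2.11573,-4.07048) → (2.12,-4.07)
v2: (-2.5,-3.5) → rotate → (4.25853,-0.60406) → ×s → (3.90720,-0.55423) → (3.91,-0.55)
v3: (4,-4.5) → rotate → (2.14806,5.62457) → ×s → (1.97085,5.16055) → (1.97,5.16)
v4: (4.5,-4) → rotate → (1.47381,5.83763) → ×s → (1.35222,5.35602) → (1.35,5.36)
v5: (4,2.5) → rotate → (-4.06303,2.39620) → ×s → (-3.72783,2.19852) → (-3.73,2.20)
v6: (-5,5) → rotate → (-2.13051,-6.74247) → ×s → (-1.95475,-6.18622) → (-1.95,-6.19)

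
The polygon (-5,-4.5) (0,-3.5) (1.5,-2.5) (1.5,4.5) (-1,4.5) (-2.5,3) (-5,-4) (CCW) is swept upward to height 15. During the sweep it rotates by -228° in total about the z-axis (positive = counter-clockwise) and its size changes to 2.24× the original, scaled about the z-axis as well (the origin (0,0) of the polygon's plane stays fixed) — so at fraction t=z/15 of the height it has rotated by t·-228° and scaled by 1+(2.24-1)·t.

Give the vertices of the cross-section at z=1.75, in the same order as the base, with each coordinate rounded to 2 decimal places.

Cross-section at z=1.75: (-7.42,-2.04) (-1.79,-3.58) (0.25,-3.33) (3.84,3.84) (1.28,5.12) (-1.02,4.35) (-7.17,-1.53)

t = z/height = 1.75/15 = 0.116667
s = 1 + (scale-1)·z/height = 1 + (2.24-1)·1.75/15 = 1.144667
θ = twist·z/height = -228°·1.75/15 = -26.6000° = -0.464258 rad
cos θ = 0.894154, sin θ = -0.447759 (intermediates below are computed at full precision and shown rounded to 5 d.p.)
v1: (-5,-4.5) → rotate → (-6.48569,-1.78490) → ×s → (-7.42395,-2.04311) → (-7.42,-2.04)
v2: (0,-3.5) → rotate → (-1.56716,-3.12954) → ×s → (-1.79387,-3.58228) → (-1.79,-3.58)
v3: (1.5,-2.5) → rotate → (0.22183,-2.90702) → ×s → (0.25393,-3.32757) → (0.25,-3.33)
v4: (1.5,4.5) → rotate → (3.35615,3.35206) → ×s → (3.84167,3.83699) → (3.84,3.84)
v5: (-1,4.5) → rotate → (1.12076,4.47145) → ×s → (1.28290,5.11832) → (1.28,5.12)
v6: (-2.5,3) → rotate → (-0.89211,3.80186) → ×s → (-1.02117,4.35186) → (-1.02,4.35)
v7: (-5,-4) → rotate → (-6.26181,-1.33782) → ×s → (-7.16768,-1.53136) → (-7.17,-1.53)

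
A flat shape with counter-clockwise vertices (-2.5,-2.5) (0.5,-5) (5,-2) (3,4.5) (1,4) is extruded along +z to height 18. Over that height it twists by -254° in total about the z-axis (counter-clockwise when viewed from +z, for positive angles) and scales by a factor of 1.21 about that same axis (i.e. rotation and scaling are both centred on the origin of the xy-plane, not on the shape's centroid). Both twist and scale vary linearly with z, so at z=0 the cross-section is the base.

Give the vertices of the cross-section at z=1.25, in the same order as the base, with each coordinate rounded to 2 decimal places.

Cross-section at z=1.25: (-3.19,-1.65) (-1.05,-4.99) (4.22,-3.47) (4.28,3.43) (2.20,3.56)

t = z/height = 1.25/18 = 0.0694444
s = 1 + (scale-1)·z/height = 1 + (1.21-1)·1.25/18 = 1.014583
θ = twist·z/height = -254°·1.25/18 = -17.6389° = -0.307857 rad
cos θ = 0.952985, sin θ = -0.303017 (intermediates below are computed at full precision and shown rounded to 5 d.p.)
v1: (-2.5,-2.5) → rotate → (-3.14001,-1.62492) → ×s → (-3.18580,-1.64862) → (-3.19,-1.65)
v2: (0.5,-5) → rotate → (-1.03859,-4.91643) → ×s → (-1.05374,-4.98813) → (-1.05,-4.99)
v3: (5,-2) → rotate → (4.15889,-3.42105) → ×s → (4.21954,-3.47094) → (4.22,-3.47)
v4: (3,4.5) → rotate → (4.22253,3.37938) → ×s → (4.28411,3.42867) → (4.28,3.43)
v5: (1,4) → rotate → (2.16505,3.50892) → ×s → (2.19663,3.56010) → (2.20,3.56)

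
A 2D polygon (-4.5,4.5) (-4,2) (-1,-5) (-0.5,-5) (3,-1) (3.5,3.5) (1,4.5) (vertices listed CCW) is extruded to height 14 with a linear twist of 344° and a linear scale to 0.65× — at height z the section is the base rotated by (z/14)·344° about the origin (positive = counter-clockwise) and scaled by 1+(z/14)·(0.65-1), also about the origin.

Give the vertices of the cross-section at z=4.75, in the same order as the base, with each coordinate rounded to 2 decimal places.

Cross-section at z=4.75: (-1.76,-5.33) (0.01,-3.94) (4.33,1.19) (4.13,1.59) (-0.40,2.76) (-4.14,1.37) (-3.94,-1.00)

t = z/height = 4.75/14 = 0.339286
s = 1 + (scale-1)·z/height = 1 + (0.65-1)·4.75/14 = 0.881250
θ = twist·z/height = 344°·4.75/14 = 116.7143° = 2.037049 rad
cos θ = -0.449542, sin θ = 0.893259 (intermediates below are computed at full precision and shown rounded to 5 d.p.)
v1: (-4.5,4.5) → rotate → (-1.99673,-6.04260) → ×s → (-1.75962,-5.32505) → (-1.76,-5.33)
v2: (-4,2) → rotate → (0.01165,-4.47212) → ×s → (0.01027,-3.94106) → (0.01,-3.94)
v3: (-1,-5) → rotate → (4.91584,1.35445) → ×s → (4.33208,1.19361) → (4.33,1.19)
v4: (-0.5,-5) → rotate → (4.69107,1.80108) → ×s → (4.13400,1.58720) → (4.13,1.59)
v5: (3,-1) → rotate → (-0.45537,3.12932) → ×s → (-0.40129,2.75771) → (-0.40,2.76)
v6: (3.5,3.5) → rotate → (-4.69980,1.55301) → ×s → (-4.14170,1.36859) → (-4.14,1.37)
v7: (1,4.5) → rotate → (-4.46921,-1.12968) → ×s → (-3.93849,-0.99553) → (-3.94,-1.00)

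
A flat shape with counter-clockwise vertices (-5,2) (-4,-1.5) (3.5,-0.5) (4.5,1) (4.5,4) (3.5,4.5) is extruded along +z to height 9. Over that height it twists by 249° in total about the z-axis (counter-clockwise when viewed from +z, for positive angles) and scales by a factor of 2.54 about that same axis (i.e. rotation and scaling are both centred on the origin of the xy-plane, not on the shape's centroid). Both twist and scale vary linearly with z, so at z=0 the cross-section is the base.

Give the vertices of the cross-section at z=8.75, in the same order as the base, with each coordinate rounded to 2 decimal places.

Cross-section at z=8.75: (10.26,8.69) (1.37,10.58) (-5.20,-7.14) (-3.05,-11.10) (3.57,-14.61) (5.84,-12.98)

t = z/height = 8.75/9 = 0.972222
s = 1 + (scale-1)·z/height = 1 + (2.54-1)·8.75/9 = 2.497222
θ = twist·z/height = 249°·8.75/9 = 242.0833° = 4.225151 rad
cos θ = -0.468187, sin θ = -0.883629 (intermediates below are computed at full precision and shown rounded to 5 d.p.)
v1: (-5,2) → rotate → (4.10819,3.48177) → ×s → (10.25907,8.69476) → (10.26,8.69)
v2: (-4,-1.5) → rotate → (0.54730,4.23680) → ×s → (1.36674,10.58023) → (1.37,10.58)
v3: (3.5,-0.5) → rotate → (-2.08047,-2.85861) → ×s → (-5.19539,-7.13858) → (-5.20,-7.14)
v4: (4.5,1) → rotate → (-1.22321,-4.44452) → ×s → (-3.05463,-11.09895) → (-3.05,-11.10)
v5: (4.5,4) → rotate → (1.42768,-5.84908) → ×s → (3.56523,-14.60645) → (3.57,-14.61)
v6: (3.5,4.5) → rotate → (2.33768,-5.19954) → ×s → (5.83770,-12.98442) → (5.84,-12.98)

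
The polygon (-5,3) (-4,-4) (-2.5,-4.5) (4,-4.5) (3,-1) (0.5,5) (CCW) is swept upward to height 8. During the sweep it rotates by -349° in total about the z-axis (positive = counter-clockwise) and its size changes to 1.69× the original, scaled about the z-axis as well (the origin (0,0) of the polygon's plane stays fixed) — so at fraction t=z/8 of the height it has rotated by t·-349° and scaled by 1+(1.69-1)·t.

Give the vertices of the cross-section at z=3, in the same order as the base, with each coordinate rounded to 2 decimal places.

t = z/height = 3/8 = 0.375
s = 1 + (scale-1)·z/height = 1 + (1.69-1)·3/8 = 1.258750
θ = twist·z/height = -349°·3/8 = -130.8750° = -2.284200 rad
cos θ = -0.654411, sin θ = -0.756139 (intermediates below are computed at full precision and shown rounded to 5 d.p.)
v1: (-5,3) → rotate → (5.54047,1.81746) → ×s → (6.97407,2.28773) → (6.97,2.29)
v2: (-4,-4) → rotate → (-0.40691,5.64220) → ×s → (-0.51220,7.10212) → (-0.51,7.10)
v3: (-2.5,-4.5) → rotate → (-1.76660,4.83520) → ×s → (-2.22371,6.08630) → (-2.22,6.09)
v4: (4,-4.5) → rotate → (-6.02027,-0.07971) → ×s → (-7.57801,-0.10033) → (-7.58,-0.10)
v5: (3,-1) → rotate → (-2.71937,-1.61401) → ×s → (-3.42301,-2.03163) → (-3.42,-2.03)
v6: (0.5,5) → rotate → (3.45349,-3.65012) → ×s → (4.34708,-4.59459) → (4.35,-4.59)

Cross-section at z=3: (6.97,2.29) (-0.51,7.10) (-2.22,6.09) (-7.58,-0.10) (-3.42,-2.03) (4.35,-4.59)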